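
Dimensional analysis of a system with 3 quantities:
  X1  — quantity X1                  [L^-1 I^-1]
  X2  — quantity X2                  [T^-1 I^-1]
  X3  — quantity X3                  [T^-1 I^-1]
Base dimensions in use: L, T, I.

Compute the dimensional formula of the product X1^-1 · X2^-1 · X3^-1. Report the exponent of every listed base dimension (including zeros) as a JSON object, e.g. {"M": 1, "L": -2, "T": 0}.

Dimensional matrix (L×T×I by X1×X2×X3):
  L: [-1  0  0]
  T: [ 0 -1 -1]
  I: [-1 -1 -1]
  [L]: (-1)·-1+(-1)·0+(-1)·0 = 1
  [T]: (-1)·0+(-1)·-1+(-1)·-1 = 2
  [I]: (-1)·-1+(-1)·-1+(-1)·-1 = 3
⇒ L T^2 I^3

{"L": 1, "T": 2, "I": 3}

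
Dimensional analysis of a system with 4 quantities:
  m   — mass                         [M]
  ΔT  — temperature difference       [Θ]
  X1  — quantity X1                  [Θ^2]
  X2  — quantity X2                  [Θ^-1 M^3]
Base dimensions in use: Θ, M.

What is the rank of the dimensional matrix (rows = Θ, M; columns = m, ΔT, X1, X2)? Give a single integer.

Exponent matrix [Θ,M] × [m,ΔT,X1,X2]:
  Θ: [ 0  1  2 -1]
  M: [ 1  0  0  3]
Row reduction gives pivot columns m,ΔT; rank = 2

2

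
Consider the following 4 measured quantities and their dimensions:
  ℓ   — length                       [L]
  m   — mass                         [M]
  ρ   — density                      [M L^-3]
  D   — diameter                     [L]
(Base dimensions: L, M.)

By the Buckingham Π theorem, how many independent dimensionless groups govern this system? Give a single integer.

2

Exponent matrix [L,M] × [ℓ,m,ρ,D]:
  L: [ 1  0 -3  1]
  M: [ 0  1  1  0]
Row reduction gives pivot columns ℓ,m; rank = 2
4 vars − rank 2 = 2 Π groups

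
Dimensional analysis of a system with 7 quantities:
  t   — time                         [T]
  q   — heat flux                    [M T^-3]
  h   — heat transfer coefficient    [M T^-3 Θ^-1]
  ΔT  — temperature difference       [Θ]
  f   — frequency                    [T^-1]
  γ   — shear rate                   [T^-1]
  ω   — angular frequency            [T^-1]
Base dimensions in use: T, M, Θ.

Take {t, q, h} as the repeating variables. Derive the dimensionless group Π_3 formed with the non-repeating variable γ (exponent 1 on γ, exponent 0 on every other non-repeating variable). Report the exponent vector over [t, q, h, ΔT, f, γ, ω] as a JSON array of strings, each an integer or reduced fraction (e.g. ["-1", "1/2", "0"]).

["1", "0", "0", "0", "0", "1", "0"]

Dimensional matrix (T×M×Θ by t×q×h×ΔT×f×γ×ω):
  T: [ 1 -3 -3  0 -1 -1 -1]
  M: [ 0  1  1  0  0  0  0]
  Θ: [ 0  0 -1  1  0  0  0]
RREF → pivots at {t,q,h} ⇒ r = 3
Pivot set = {t,q,h}, free = {ΔT,f,γ,ω}
RREF:
  r0: [   1    0    0    0   -1   -1   -1]
  r1: [   0    1    0    1    0    0    0]
  r2: [   0    0    1   -1    0    0    0]
Fix exponent of γ at 1, ΔT at 0, f at 0, ω at 0; solve each RREF row for its pivot's exponent:
  r0: exp(t) + (-1)·1 = 0 ⇒ exp(t) = 1
  r1: exp(q) + (0)·1 = 0 ⇒ exp(q) = 0
  r2: exp(h) + (0)·1 = 0 ⇒ exp(h) = 0
Π_3 = t · γ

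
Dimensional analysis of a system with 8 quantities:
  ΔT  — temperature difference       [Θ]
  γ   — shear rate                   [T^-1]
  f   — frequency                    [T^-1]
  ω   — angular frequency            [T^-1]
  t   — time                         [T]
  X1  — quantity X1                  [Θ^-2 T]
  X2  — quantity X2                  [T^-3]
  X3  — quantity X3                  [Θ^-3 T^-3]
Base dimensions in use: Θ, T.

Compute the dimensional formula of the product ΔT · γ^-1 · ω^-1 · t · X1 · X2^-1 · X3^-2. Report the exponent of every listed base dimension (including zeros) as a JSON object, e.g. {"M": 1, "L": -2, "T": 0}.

Dimensional matrix (Θ×T by ΔT×γ×f×ω×t×X1×X2×X3):
  Θ: [ 1  0  0  0  0 -2  0 -3]
  T: [ 0 -1 -1 -1  1  1 -3 -3]
  [Θ]: (1)·1+(-1)·0+(-1)·0+(1)·0+(1)·-2+(-1)·0+(-2)·-3 = 5
  [T]: (1)·0+(-1)·-1+(-1)·-1+(1)·1+(1)·1+(-1)·-3+(-2)·-3 = 13
⇒ Θ^5 T^13

{"Θ": 5, "T": 13}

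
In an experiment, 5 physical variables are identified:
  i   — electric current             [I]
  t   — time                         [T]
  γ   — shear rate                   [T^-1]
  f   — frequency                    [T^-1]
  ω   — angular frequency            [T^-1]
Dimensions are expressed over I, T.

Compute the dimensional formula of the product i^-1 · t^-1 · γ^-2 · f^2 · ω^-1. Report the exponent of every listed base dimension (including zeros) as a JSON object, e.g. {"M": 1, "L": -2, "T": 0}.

{"I": -1, "T": 0}

Exponent matrix [I,T] × [i,t,γ,f,ω]:
  I: [ 1  0  0  0  0]
  T: [ 0  1 -1 -1 -1]
  [I]: (-1)·1+(-1)·0+(-2)·0+(2)·0+(-1)·0 = -1
  [T]: (-1)·0+(-1)·1+(-2)·-1+(2)·-1+(-1)·-1 = 0
⇒ I^-1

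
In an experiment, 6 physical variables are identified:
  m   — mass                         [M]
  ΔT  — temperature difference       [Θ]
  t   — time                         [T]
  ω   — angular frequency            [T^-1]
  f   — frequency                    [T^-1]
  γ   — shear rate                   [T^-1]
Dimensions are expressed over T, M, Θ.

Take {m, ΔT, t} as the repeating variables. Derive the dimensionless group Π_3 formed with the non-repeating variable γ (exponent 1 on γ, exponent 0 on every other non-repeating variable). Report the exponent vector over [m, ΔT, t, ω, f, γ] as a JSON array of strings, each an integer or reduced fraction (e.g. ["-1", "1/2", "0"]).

Exponent matrix [T,M,Θ] × [m,ΔT,t,ω,f,γ]:
  T: [ 0  0  1 -1 -1 -1]
  M: [ 1  0  0  0  0  0]
  Θ: [ 0  1  0  0  0  0]
RREF → pivots at {m,ΔT,t} ⇒ r = 3
Pivot set = {m,ΔT,t}, free = {ω,f,γ}
RREF:
  r0: [   1    0    0    0    0    0]
  r1: [   0    1    0    0    0    0]
  r2: [   0    0    1   -1   -1   -1]
Fix exponent of γ at 1, ω at 0, f at 0; solve each RREF row for its pivot's exponent:
  r0: exp(m) + (0)·1 = 0 ⇒ exp(m) = 0
  r1: exp(ΔT) + (0)·1 = 0 ⇒ exp(ΔT) = 0
  r2: exp(t) + (-1)·1 = 0 ⇒ exp(t) = 1
Π_3 = t · γ

["0", "0", "1", "0", "0", "1"]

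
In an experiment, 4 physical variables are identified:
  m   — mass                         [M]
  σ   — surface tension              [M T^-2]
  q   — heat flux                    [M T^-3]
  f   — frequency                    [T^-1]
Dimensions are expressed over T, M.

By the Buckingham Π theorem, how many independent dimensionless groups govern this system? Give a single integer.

2

Dimensional matrix (T×M by m×σ×q×f):
  T: [ 0 -2 -3 -1]
  M: [ 1  1  1  0]
Echelon form has 2 nonzero rows (pivots: m,σ)
4 vars − rank 2 = 2 Π groups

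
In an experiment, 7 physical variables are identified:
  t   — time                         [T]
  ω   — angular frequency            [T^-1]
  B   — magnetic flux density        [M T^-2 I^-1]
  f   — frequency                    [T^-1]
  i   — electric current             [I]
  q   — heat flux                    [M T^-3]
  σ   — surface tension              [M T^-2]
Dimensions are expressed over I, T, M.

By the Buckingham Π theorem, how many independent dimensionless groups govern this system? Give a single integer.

Exponent matrix [I,T,M] × [t,ω,B,f,i,q,σ]:
  I: [ 0  0 -1  0  1  0  0]
  T: [ 1 -1 -2 -1  0 -3 -2]
  M: [ 0  0  1  0  0  1  1]
Echelon form has 3 nonzero rows (pivots: t,B,i)
7 vars − rank 3 = 4 Π groups

4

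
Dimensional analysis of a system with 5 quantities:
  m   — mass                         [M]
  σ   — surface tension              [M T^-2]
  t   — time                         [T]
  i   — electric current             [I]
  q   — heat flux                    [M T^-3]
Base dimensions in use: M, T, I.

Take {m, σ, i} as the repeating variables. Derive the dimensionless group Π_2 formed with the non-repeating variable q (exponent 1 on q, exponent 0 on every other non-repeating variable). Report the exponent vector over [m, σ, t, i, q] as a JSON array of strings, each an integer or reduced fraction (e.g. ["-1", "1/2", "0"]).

Dimensional matrix (M×T×I by m×σ×t×i×q):
  M: [ 1  1  0  0  1]
  T: [ 0 -2  1  0 -3]
  I: [ 0  0  0  1  0]
RREF → pivots at {m,σ,i} ⇒ r = 3
Pivot set = {m,σ,i}, free = {t,q}
RREF:
  r0: [   1    0  1/2    0 -1/2]
  r1: [   0    1 -1/2    0  3/2]
  r2: [   0    0    0    1    0]
Fix exponent of q at 1, t at 0; solve each RREF row for its pivot's exponent:
  r0: exp(m) + (-1/2)·1 = 0 ⇒ exp(m) = 1/2
  r1: exp(σ) + (3/2)·1 = 0 ⇒ exp(σ) = -3/2
  r2: exp(i) + (0)·1 = 0 ⇒ exp(i) = 0
Π_2 = m^(1/2) · σ^(-3/2) · q

["1/2", "-3/2", "0", "0", "1"]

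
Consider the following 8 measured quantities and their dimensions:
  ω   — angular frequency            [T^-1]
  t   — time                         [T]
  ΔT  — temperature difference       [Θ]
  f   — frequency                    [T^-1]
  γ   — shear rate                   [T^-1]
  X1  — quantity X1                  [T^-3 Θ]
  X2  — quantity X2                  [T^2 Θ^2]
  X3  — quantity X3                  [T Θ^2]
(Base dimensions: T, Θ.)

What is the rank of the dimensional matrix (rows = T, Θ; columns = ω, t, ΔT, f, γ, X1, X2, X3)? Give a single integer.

Exponent matrix [T,Θ] × [ω,t,ΔT,f,γ,X1,X2,X3]:
  T: [-1  1  0 -1 -1 -3  2  1]
  Θ: [ 0  0  1  0  0  1  2  2]
Echelon form has 2 nonzero rows (pivots: ω,ΔT)

2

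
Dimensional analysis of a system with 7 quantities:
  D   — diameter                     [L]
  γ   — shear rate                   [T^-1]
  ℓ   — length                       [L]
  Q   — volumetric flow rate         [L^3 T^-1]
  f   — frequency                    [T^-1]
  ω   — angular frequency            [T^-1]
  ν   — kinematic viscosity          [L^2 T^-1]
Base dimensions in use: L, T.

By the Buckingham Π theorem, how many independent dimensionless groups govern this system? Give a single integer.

Dimensional matrix (L×T by D×γ×ℓ×Q×f×ω×ν):
  L: [ 1  0  1  3  0  0  2]
  T: [ 0 -1  0 -1 -1 -1 -1]
Echelon form has 2 nonzero rows (pivots: D,γ)
n=7, r=2 ⇒ 5 dimensionless groups

5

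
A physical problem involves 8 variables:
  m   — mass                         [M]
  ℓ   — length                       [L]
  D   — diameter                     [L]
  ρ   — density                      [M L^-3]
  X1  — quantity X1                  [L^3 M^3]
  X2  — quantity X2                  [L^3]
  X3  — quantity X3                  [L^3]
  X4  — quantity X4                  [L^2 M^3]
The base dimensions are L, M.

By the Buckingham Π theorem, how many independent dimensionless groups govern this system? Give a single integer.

6

Dimensional matrix (L×M by m×ℓ×D×ρ×X1×X2×X3×X4):
  L: [ 0  1  1 -3  3  3  3  2]
  M: [ 1  0  0  1  3  0  0  3]
Row reduction gives pivot columns m,ℓ; rank = 2
n=8, r=2 ⇒ 6 dimensionless groups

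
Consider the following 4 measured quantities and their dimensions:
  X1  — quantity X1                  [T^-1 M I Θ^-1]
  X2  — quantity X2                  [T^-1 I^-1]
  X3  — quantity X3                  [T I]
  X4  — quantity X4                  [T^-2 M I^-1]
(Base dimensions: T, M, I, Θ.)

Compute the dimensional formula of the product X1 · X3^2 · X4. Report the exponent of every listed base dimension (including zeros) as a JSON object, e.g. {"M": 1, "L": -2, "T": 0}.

{"T": -1, "M": 2, "I": 2, "Θ": -1}

Write exponents as rows T,M,I,Θ / cols X1,X2,X3,X4:
  T: [-1 -1  1 -2]
  M: [ 1  0  0  1]
  I: [ 1 -1  1 -1]
  Θ: [-1  0  0  0]
  [T]: (1)·-1+(2)·1+(1)·-2 = -1
  [M]: (1)·1+(2)·0+(1)·1 = 2
  [I]: (1)·1+(2)·1+(1)·-1 = 2
  [Θ]: (1)·-1+(2)·0+(1)·0 = -1
⇒ T^-1 M^2 I^2 Θ^-1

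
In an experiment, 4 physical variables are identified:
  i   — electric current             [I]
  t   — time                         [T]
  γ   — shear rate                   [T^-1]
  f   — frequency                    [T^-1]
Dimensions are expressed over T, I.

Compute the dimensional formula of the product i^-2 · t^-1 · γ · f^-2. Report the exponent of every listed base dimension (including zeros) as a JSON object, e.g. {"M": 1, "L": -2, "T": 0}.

{"T": 0, "I": -2}

Write exponents as rows T,I / cols i,t,γ,f:
  T: [ 0  1 -1 -1]
  I: [ 1  0  0  0]
  [T]: (-2)·0+(-1)·1+(1)·-1+(-2)·-1 = 0
  [I]: (-2)·1+(-1)·0+(1)·0+(-2)·0 = -2
⇒ I^-2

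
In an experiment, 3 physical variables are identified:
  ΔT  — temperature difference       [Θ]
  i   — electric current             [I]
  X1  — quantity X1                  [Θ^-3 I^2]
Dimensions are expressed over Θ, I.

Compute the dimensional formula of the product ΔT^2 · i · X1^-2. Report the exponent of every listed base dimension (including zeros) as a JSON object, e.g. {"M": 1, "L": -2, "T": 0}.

{"Θ": 8, "I": -3}

Exponent matrix [Θ,I] × [ΔT,i,X1]:
  Θ: [ 1  0 -3]
  I: [ 0  1  2]
  [Θ]: (2)·1+(1)·0+(-2)·-3 = 8
  [I]: (2)·0+(1)·1+(-2)·2 = -3
⇒ Θ^8 I^-3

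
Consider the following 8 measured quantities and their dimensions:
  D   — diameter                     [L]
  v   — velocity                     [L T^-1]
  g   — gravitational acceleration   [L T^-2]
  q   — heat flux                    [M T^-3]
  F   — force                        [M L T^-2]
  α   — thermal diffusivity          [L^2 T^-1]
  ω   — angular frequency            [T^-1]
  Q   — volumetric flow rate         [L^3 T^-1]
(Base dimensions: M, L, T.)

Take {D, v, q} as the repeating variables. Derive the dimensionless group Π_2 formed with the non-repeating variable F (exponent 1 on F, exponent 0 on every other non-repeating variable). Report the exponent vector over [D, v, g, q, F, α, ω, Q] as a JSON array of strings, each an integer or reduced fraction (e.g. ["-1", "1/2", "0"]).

["-2", "1", "0", "-1", "1", "0", "0", "0"]

Exponent matrix [M,L,T] × [D,v,g,q,F,α,ω,Q]:
  M: [ 0  0  0  1  1  0  0  0]
  L: [ 1  1  1  0  1  2  0  3]
  T: [ 0 -1 -2 -3 -2 -1 -1 -1]
RREF → pivots at {D,v,q} ⇒ r = 3
Pivot set = {D,v,q}, free = {g,F,α,ω,Q}
RREF:
  r0: [   1    0   -1    0    2    1   -1    2]
  r1: [   0    1    2    0   -1    1    1    1]
  r2: [   0    0    0    1    1    0    0    0]
Fix exponent of F at 1, g at 0, α at 0, ω at 0, Q at 0; solve each RREF row for its pivot's exponent:
  r0: exp(D) + (2)·1 = 0 ⇒ exp(D) = -2
  r1: exp(v) + (-1)·1 = 0 ⇒ exp(v) = 1
  r2: exp(q) + (1)·1 = 0 ⇒ exp(q) = -1
Π_2 = D^-2 · v · q^-1 · F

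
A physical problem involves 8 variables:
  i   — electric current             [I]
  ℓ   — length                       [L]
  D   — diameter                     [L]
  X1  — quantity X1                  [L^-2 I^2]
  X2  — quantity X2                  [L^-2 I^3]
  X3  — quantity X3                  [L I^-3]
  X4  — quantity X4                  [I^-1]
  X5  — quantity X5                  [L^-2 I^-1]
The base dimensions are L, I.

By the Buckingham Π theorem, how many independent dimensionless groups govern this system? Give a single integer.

Exponent matrix [L,I] × [i,ℓ,D,X1,X2,X3,X4,X5]:
  L: [ 0  1  1 -2 -2  1  0 -2]
  I: [ 1  0  0  2  3 -3 -1 -1]
RREF → pivots at {i,ℓ} ⇒ r = 2
Π count = n − r = 8 − 2 = 6

6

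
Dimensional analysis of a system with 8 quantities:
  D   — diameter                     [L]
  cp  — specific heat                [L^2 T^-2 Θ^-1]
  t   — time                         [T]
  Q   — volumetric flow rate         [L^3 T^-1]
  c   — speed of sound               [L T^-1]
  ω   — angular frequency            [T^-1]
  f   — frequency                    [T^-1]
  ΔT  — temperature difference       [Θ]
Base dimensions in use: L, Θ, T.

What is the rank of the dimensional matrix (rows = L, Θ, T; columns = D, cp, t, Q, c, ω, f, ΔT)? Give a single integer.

Exponent matrix [L,Θ,T] × [D,cp,t,Q,c,ω,f,ΔT]:
  L: [ 1  2  0  3  1  0  0  0]
  Θ: [ 0 -1  0  0  0  0  0  1]
  T: [ 0 -2  1 -1 -1 -1 -1  0]
Row reduction gives pivot columns D,cp,t; rank = 3

3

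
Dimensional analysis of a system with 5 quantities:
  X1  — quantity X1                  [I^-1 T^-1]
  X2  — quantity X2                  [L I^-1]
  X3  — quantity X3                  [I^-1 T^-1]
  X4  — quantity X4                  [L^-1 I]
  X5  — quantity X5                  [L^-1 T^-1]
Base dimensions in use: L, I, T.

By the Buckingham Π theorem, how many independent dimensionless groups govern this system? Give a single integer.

3

Dimensional matrix (L×I×T by X1×X2×X3×X4×X5):
  L: [ 0  1  0 -1 -1]
  I: [-1 -1 -1  1  0]
  T: [-1  0 -1  0 -1]
Echelon form has 2 nonzero rows (pivots: X1,X2)
n=5, r=2 ⇒ 3 dimensionless groups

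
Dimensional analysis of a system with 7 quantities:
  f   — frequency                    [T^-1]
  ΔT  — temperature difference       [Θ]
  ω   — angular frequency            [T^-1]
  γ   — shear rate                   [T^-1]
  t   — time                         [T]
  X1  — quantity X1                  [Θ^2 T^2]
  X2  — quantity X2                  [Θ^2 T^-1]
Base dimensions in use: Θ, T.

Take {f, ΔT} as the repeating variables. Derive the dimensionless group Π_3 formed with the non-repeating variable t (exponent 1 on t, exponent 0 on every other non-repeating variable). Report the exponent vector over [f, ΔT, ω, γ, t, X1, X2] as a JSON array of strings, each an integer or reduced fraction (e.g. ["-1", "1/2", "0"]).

Write exponents as rows Θ,T / cols f,ΔT,ω,γ,t,X1,X2:
  Θ: [ 0  1  0  0  0  2  2]
  T: [-1  0 -1 -1  1  2 -1]
Echelon form has 2 nonzero rows (pivots: f,ΔT)
Repeat: f,ΔT; free: ω,γ,t,X1,X2
RREF:
  r0: [   1    0    1    1   -1   -2    1]
  r1: [   0    1    0    0    0    2    2]
Fix exponent of t at 1, ω at 0, γ at 0, X1 at 0, X2 at 0; solve each RREF row for its pivot's exponent:
  r0: exp(f) + (-1)·1 = 0 ⇒ exp(f) = 1
  r1: exp(ΔT) + (0)·1 = 0 ⇒ exp(ΔT) = 0
Π_3 = f · t

["1", "0", "0", "0", "1", "0", "0"]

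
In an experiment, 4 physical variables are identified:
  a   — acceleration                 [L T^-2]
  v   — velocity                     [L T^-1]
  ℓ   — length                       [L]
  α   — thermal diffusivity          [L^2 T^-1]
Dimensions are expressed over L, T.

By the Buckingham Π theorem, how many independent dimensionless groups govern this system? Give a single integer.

Write exponents as rows L,T / cols a,v,ℓ,α:
  L: [ 1  1  1  2]
  T: [-2 -1  0 -1]
Row reduction gives pivot columns a,v; rank = 2
Π count = n − r = 4 − 2 = 2

2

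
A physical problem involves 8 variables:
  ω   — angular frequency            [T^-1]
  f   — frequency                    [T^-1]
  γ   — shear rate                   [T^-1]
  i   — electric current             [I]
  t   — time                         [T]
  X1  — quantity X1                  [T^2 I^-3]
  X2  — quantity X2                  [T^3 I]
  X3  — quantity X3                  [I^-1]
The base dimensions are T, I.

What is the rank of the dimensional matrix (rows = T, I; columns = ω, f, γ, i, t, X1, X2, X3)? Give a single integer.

Dimensional matrix (T×I by ω×f×γ×i×t×X1×X2×X3):
  T: [-1 -1 -1  0  1  2  3  0]
  I: [ 0  0  0  1  0 -3  1 -1]
Echelon form has 2 nonzero rows (pivots: ω,i)

2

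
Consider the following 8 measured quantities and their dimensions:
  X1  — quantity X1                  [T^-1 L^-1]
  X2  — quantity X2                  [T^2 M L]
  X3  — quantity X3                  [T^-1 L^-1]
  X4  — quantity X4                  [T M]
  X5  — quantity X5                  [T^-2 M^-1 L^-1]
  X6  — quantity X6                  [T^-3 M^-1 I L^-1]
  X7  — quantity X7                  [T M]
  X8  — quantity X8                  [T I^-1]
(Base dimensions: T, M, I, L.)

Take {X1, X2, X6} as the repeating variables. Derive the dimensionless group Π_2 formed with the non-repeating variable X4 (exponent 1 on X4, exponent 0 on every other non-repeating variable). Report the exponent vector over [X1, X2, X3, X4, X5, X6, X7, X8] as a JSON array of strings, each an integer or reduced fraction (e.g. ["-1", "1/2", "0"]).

["-1", "-1", "0", "1", "0", "0", "0", "0"]

Dimensional matrix (T×M×I×L by X1×X2×X3×X4×X5×X6×X7×X8):
  T: [-1  2 -1  1 -2 -3  1  1]
  M: [ 0  1  0  1 -1 -1  1  0]
  I: [ 0  0  0  0  0  1  0 -1]
  L: [-1  1 -1  0 -1 -1  0  0]
RREF → pivots at {X1,X2,X6} ⇒ r = 3
Repeat: X1,X2,X6; free: X3,X4,X5,X7,X8
RREF:
  r0: [   1    0    1    1    0    0    1    0]
  r1: [   0    1    0    1   -1    0    1   -1]
  r2: [   0    0    0    0    0    1    0   -1]
  r3: [   0    0    0    0    0    0    0    0]
Fix exponent of X4 at 1, X3 at 0, X5 at 0, X7 at 0, X8 at 0; solve each RREF row for its pivot's exponent:
  r0: exp(X1) + (1)·1 = 0 ⇒ exp(X1) = -1
  r1: exp(X2) + (1)·1 = 0 ⇒ exp(X2) = -1
  r2: exp(X6) + (0)·1 = 0 ⇒ exp(X6) = 0
Π_2 = X1^-1 · X2^-1 · X4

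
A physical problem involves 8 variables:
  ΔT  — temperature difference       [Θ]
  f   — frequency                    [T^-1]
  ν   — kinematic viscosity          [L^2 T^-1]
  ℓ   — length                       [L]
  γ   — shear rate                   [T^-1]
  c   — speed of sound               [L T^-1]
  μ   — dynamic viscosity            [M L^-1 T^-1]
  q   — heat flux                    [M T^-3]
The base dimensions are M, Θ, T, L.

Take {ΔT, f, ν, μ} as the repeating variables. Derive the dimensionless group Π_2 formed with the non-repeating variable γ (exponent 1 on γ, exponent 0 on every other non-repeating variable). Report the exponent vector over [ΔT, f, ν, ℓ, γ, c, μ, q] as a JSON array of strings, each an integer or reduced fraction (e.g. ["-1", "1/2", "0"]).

Dimensional matrix (M×Θ×T×L by ΔT×f×ν×ℓ×γ×c×μ×q):
  M: [ 0  0  0  0  0  0  1  1]
  Θ: [ 1  0  0  0  0  0  0  0]
  T: [ 0 -1 -1  0 -1 -1 -1 -3]
  L: [ 0  0  2  1  0  1 -1  0]
Row reduction gives pivot columns ΔT,f,ν,μ; rank = 4
Repeat: ΔT,f,ν,μ; free: ℓ,γ,c,q
RREF:
  r0: [   1    0    0    0    0    0    0    0]
  r1: [   0    1    0 -1/2    1  1/2    0  3/2]
  r2: [   0    0    1  1/2    0  1/2    0  1/2]
  r3: [   0    0    0    0    0    0    1    1]
Fix exponent of γ at 1, ℓ at 0, c at 0, q at 0; solve each RREF row for its pivot's exponent:
  r0: exp(ΔT) + (0)·1 = 0 ⇒ exp(ΔT) = 0
  r1: exp(f) + (1)·1 = 0 ⇒ exp(f) = -1
  r2: exp(ν) + (0)·1 = 0 ⇒ exp(ν) = 0
  r3: exp(μ) + (0)·1 = 0 ⇒ exp(μ) = 0
Π_2 = f^-1 · γ

["0", "-1", "0", "0", "1", "0", "0", "0"]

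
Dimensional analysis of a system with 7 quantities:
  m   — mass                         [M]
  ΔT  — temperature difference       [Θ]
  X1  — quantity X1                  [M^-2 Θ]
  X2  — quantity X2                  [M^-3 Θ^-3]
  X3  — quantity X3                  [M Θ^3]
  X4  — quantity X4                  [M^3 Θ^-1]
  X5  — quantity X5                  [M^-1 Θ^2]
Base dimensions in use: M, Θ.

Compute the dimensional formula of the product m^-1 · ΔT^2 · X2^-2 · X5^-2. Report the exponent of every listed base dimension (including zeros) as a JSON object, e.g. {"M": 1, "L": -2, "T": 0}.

{"M": 7, "Θ": 4}

Exponent matrix [M,Θ] × [m,ΔT,X1,X2,X3,X4,X5]:
  M: [ 1  0 -2 -3  1  3 -1]
  Θ: [ 0  1  1 -3  3 -1  2]
  [M]: (-1)·1+(2)·0+(-2)·-3+(-2)·-1 = 7
  [Θ]: (-1)·0+(2)·1+(-2)·-3+(-2)·2 = 4
⇒ M^7 Θ^4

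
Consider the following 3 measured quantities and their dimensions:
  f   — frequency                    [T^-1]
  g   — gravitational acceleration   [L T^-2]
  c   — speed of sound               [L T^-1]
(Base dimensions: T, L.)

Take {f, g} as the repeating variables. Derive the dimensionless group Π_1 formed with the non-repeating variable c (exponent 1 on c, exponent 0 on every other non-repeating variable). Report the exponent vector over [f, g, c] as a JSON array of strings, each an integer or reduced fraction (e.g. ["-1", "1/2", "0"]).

Write exponents as rows T,L / cols f,g,c:
  T: [-1 -2 -1]
  L: [ 0  1  1]
Echelon form has 2 nonzero rows (pivots: f,g)
Repeat: f,g; free: c
RREF:
  r0: [   1    0   -1]
  r1: [   0    1    1]
Fix exponent of c at 1; solve each RREF row for its pivot's exponent:
  r0: exp(f) + (-1)·1 = 0 ⇒ exp(f) = 1
  r1: exp(g) + (1)·1 = 0 ⇒ exp(g) = -1
Π_1 = f · g^-1 · c

["1", "-1", "1"]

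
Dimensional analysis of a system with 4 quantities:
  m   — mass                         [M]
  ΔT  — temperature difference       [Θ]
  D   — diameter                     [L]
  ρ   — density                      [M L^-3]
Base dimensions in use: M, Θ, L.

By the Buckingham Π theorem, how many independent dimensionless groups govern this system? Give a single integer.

1

Dimensional matrix (M×Θ×L by m×ΔT×D×ρ):
  M: [ 1  0  0  1]
  Θ: [ 0  1  0  0]
  L: [ 0  0  1 -3]
Echelon form has 3 nonzero rows (pivots: m,ΔT,D)
n=4, r=3 ⇒ 1 dimensionless group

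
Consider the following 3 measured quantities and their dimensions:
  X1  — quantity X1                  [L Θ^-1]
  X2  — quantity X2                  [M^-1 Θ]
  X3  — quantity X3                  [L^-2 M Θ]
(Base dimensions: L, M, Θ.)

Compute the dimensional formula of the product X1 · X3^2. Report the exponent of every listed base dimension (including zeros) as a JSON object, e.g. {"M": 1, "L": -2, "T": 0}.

Exponent matrix [L,M,Θ] × [X1,X2,X3]:
  L: [ 1  0 -2]
  M: [ 0 -1  1]
  Θ: [-1  1  1]
  [L]: (1)·1+(2)·-2 = -3
  [M]: (1)·0+(2)·1 = 2
  [Θ]: (1)·-1+(2)·1 = 1
⇒ L^-3 M^2 Θ

{"L": -3, "M": 2, "Θ": 1}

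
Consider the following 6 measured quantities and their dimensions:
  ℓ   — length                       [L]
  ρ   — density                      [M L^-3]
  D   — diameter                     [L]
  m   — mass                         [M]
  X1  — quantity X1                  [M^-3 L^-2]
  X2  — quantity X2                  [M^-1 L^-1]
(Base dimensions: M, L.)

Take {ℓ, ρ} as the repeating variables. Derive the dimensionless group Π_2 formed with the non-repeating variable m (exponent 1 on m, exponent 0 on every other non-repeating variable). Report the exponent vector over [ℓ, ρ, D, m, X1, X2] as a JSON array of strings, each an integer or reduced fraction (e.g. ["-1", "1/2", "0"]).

["-3", "-1", "0", "1", "0", "0"]

Write exponents as rows M,L / cols ℓ,ρ,D,m,X1,X2:
  M: [ 0  1  0  1 -3 -1]
  L: [ 1 -3  1  0 -2 -1]
Echelon form has 2 nonzero rows (pivots: ℓ,ρ)
Pivot set = {ℓ,ρ}, free = {D,m,X1,X2}
RREF:
  r0: [   1    0    1    3  -11   -4]
  r1: [   0    1    0    1   -3   -1]
Fix exponent of m at 1, D at 0, X1 at 0, X2 at 0; solve each RREF row for its pivot's exponent:
  r0: exp(ℓ) + (3)·1 = 0 ⇒ exp(ℓ) = -3
  r1: exp(ρ) + (1)·1 = 0 ⇒ exp(ρ) = -1
Π_2 = ℓ^-3 · ρ^-1 · m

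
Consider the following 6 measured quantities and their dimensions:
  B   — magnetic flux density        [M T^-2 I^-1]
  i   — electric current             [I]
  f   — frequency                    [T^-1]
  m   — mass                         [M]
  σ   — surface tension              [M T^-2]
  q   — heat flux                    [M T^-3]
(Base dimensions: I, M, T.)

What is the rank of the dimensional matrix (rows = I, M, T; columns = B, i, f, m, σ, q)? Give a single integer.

Exponent matrix [I,M,T] × [B,i,f,m,σ,q]:
  I: [-1  1  0  0  0  0]
  M: [ 1  0  0  1  1  1]
  T: [-2  0 -1  0 -2 -3]
RREF → pivots at {B,i,f} ⇒ r = 3

3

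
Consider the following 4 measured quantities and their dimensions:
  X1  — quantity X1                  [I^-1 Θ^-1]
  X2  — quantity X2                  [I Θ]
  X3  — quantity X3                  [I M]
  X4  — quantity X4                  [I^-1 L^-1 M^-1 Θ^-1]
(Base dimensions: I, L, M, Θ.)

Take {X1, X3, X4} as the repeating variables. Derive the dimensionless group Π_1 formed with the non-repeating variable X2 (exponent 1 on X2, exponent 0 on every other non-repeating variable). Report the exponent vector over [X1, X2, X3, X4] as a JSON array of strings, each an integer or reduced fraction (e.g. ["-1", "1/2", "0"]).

["1", "1", "0", "0"]

Dimensional matrix (I×L×M×Θ by X1×X2×X3×X4):
  I: [-1  1  1 -1]
  L: [ 0  0  0 -1]
  M: [ 0  0  1 -1]
  Θ: [-1  1  0 -1]
RREF → pivots at {X1,X3,X4} ⇒ r = 3
Pivot set = {X1,X3,X4}, free = {X2}
RREF:
  r0: [   1   -1    0    0]
  r1: [   0    0    1    0]
  r2: [   0    0    0    1]
  r3: [   0    0    0    0]
Fix exponent of X2 at 1; solve each RREF row for its pivot's exponent:
  r0: exp(X1) + (-1)·1 = 0 ⇒ exp(X1) = 1
  r1: exp(X3) + (0)·1 = 0 ⇒ exp(X3) = 0
  r2: exp(X4) + (0)·1 = 0 ⇒ exp(X4) = 0
Π_1 = X1 · X2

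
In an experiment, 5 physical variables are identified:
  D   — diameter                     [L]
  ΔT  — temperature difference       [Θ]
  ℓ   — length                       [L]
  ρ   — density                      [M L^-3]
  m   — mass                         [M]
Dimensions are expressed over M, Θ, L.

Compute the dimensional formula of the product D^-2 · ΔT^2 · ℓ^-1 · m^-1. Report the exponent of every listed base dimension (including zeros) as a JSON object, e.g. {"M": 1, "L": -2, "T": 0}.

{"M": -1, "Θ": 2, "L": -3}

Exponent matrix [M,Θ,L] × [D,ΔT,ℓ,ρ,m]:
  M: [ 0  0  0  1  1]
  Θ: [ 0  1  0  0  0]
  L: [ 1  0  1 -3  0]
  [M]: (-2)·0+(2)·0+(-1)·0+(-1)·1 = -1
  [Θ]: (-2)·0+(2)·1+(-1)·0+(-1)·0 = 2
  [L]: (-2)·1+(2)·0+(-1)·1+(-1)·0 = -3
⇒ M^-1 Θ^2 L^-3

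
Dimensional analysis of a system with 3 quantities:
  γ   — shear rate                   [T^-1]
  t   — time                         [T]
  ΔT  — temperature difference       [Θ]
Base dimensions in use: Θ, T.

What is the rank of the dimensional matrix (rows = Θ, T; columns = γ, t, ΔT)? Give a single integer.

2

Exponent matrix [Θ,T] × [γ,t,ΔT]:
  Θ: [ 0  0  1]
  T: [-1  1  0]
Row reduction gives pivot columns γ,ΔT; rank = 2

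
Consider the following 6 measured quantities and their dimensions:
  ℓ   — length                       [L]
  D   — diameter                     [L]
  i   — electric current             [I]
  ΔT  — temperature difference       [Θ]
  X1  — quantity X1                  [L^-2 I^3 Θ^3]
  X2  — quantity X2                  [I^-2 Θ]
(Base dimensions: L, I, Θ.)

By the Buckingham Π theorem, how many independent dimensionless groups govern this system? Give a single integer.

Dimensional matrix (L×I×Θ by ℓ×D×i×ΔT×X1×X2):
  L: [ 1  1  0  0 -2  0]
  I: [ 0  0  1  0  3 -2]
  Θ: [ 0  0  0  1  3  1]
Row reduction gives pivot columns ℓ,i,ΔT; rank = 3
n=6, r=3 ⇒ 3 dimensionless groups

3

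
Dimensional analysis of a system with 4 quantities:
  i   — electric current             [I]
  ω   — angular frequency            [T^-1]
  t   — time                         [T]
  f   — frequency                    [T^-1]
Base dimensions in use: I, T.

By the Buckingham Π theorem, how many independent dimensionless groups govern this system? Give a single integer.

Dimensional matrix (I×T by i×ω×t×f):
  I: [ 1  0  0  0]
  T: [ 0 -1  1 -1]
Echelon form has 2 nonzero rows (pivots: i,ω)
n=4, r=2 ⇒ 2 dimensionless groups

2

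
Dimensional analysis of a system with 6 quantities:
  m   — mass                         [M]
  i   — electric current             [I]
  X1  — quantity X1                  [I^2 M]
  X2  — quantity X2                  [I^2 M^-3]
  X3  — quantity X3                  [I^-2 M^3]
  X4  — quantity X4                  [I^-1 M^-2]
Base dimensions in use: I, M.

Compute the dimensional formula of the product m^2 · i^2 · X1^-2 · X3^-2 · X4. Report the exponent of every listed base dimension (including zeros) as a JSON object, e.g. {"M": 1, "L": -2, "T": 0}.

{"I": 1, "M": -8}

Exponent matrix [I,M] × [m,i,X1,X2,X3,X4]:
  I: [ 0  1  2  2 -2 -1]
  M: [ 1  0  1 -3  3 -2]
  [I]: (2)·0+(2)·1+(-2)·2+(-2)·-2+(1)·-1 = 1
  [M]: (2)·1+(2)·0+(-2)·1+(-2)·3+(1)·-2 = -8
⇒ I M^-8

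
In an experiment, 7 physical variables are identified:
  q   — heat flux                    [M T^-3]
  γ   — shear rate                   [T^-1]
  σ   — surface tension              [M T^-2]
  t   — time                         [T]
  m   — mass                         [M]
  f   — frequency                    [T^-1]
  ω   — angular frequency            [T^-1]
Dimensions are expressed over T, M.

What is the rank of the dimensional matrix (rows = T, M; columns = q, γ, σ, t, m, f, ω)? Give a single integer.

Write exponents as rows T,M / cols q,γ,σ,t,m,f,ω:
  T: [-3 -1 -2  1  0 -1 -1]
  M: [ 1  0  1  0  1  0  0]
RREF → pivots at {q,γ} ⇒ r = 2

2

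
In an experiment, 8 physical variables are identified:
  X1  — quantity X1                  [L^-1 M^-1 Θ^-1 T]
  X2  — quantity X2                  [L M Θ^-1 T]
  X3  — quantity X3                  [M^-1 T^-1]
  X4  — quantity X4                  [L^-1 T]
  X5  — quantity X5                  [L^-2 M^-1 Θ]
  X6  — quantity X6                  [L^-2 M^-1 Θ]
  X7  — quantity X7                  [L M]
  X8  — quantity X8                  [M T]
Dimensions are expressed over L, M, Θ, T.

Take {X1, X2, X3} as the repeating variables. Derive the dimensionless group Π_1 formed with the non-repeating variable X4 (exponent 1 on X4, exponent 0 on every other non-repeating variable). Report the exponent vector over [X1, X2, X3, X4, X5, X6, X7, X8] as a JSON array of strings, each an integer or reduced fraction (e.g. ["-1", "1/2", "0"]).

["-1/2", "1/2", "1", "1", "0", "0", "0", "0"]

Write exponents as rows L,M,Θ,T / cols X1,X2,X3,X4,X5,X6,X7,X8:
  L: [-1  1  0 -1 -2 -2  1  0]
  M: [-1  1 -1  0 -1 -1  1  1]
  Θ: [-1 -1  0  0  1  1  0  0]
  T: [ 1  1 -1  1  0  0  0  1]
RREF → pivots at {X1,X2,X3} ⇒ r = 3
Repeat: X1,X2,X3; free: X4,X5,X6,X7,X8
RREF:
  r0: [   1    0    0  1/2  1/2  1/2 -1/2    0]
  r1: [   0    1    0 -1/2 -3/2 -3/2  1/2    0]
  r2: [   0    0    1   -1   -1   -1    0   -1]
  r3: [   0    0    0    0    0    0    0    0]
Fix exponent of X4 at 1, X5 at 0, X6 at 0, X7 at 0, X8 at 0; solve each RREF row for its pivot's exponent:
  r0: exp(X1) + (1/2)·1 = 0 ⇒ exp(X1) = -1/2
  r1: exp(X2) + (-1/2)·1 = 0 ⇒ exp(X2) = 1/2
  r2: exp(X3) + (-1)·1 = 0 ⇒ exp(X3) = 1
Π_1 = X1^(-1/2) · X2^(1/2) · X3 · X4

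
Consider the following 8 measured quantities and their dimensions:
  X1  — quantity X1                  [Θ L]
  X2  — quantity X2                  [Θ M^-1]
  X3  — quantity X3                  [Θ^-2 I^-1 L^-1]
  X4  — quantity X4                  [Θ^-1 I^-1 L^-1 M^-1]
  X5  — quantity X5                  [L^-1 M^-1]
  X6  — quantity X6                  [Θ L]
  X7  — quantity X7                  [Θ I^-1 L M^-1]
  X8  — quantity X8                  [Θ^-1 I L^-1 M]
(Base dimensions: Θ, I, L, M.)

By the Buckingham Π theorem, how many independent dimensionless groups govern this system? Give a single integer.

5

Write exponents as rows Θ,I,L,M / cols X1,X2,X3,X4,X5,X6,X7,X8:
  Θ: [ 1  1 -2 -1  0  1  1 -1]
  I: [ 0  0 -1 -1  0  0 -1  1]
  L: [ 1  0 -1 -1 -1  1  1 -1]
  M: [ 0 -1  0 -1 -1  0 -1  1]
Echelon form has 3 nonzero rows (pivots: X1,X2,X3)
8 vars − rank 3 = 5 Π groups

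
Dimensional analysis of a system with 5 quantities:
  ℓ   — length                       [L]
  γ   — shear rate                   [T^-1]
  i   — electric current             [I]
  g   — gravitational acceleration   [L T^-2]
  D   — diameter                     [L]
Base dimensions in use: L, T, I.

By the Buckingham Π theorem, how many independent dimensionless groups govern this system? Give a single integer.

2

Exponent matrix [L,T,I] × [ℓ,γ,i,g,D]:
  L: [ 1  0  0  1  1]
  T: [ 0 -1  0 -2  0]
  I: [ 0  0  1  0  0]
RREF → pivots at {ℓ,γ,i} ⇒ r = 3
5 vars − rank 3 = 2 Π groups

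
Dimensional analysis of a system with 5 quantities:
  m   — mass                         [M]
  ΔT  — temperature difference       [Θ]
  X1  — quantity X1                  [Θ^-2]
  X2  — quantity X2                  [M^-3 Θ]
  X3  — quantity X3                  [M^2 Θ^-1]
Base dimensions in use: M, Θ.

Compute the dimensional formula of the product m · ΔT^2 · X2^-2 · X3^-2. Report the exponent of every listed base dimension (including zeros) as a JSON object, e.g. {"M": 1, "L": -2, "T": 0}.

{"M": 3, "Θ": 2}

Write exponents as rows M,Θ / cols m,ΔT,X1,X2,X3:
  M: [ 1  0  0 -3  2]
  Θ: [ 0  1 -2  1 -1]
  [M]: (1)·1+(2)·0+(-2)·-3+(-2)·2 = 3
  [Θ]: (1)·0+(2)·1+(-2)·1+(-2)·-1 = 2
⇒ M^3 Θ^2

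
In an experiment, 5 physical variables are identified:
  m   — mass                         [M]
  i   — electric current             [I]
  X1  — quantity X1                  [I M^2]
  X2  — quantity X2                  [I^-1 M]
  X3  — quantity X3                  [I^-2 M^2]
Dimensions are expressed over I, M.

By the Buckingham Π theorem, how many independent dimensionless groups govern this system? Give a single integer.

3

Exponent matrix [I,M] × [m,i,X1,X2,X3]:
  I: [ 0  1  1 -1 -2]
  M: [ 1  0  2  1  2]
RREF → pivots at {m,i} ⇒ r = 2
5 vars − rank 2 = 3 Π groups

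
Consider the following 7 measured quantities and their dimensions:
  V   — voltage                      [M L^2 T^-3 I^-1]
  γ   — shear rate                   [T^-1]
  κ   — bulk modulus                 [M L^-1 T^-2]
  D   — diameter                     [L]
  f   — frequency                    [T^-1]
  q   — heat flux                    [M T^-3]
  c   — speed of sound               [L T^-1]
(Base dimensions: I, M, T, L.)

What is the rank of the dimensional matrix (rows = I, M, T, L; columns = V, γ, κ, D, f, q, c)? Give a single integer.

4

Exponent matrix [I,M,T,L] × [V,γ,κ,D,f,q,c]:
  I: [-1  0  0  0  0  0  0]
  M: [ 1  0  1  0  0  1  0]
  T: [-3 -1 -2  0 -1 -3 -1]
  L: [ 2  0 -1  1  0  0  1]
Echelon form has 4 nonzero rows (pivots: V,γ,κ,D)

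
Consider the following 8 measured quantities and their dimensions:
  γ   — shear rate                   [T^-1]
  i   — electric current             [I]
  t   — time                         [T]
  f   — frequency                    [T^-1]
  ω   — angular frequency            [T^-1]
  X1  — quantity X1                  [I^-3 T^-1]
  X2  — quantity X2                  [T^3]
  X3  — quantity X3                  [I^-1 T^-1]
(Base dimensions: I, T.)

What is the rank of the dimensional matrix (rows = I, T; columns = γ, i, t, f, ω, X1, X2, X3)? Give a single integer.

2

Exponent matrix [I,T] × [γ,i,t,f,ω,X1,X2,X3]:
  I: [ 0  1  0  0  0 -3  0 -1]
  T: [-1  0  1 -1 -1 -1  3 -1]
RREF → pivots at {γ,i} ⇒ r = 2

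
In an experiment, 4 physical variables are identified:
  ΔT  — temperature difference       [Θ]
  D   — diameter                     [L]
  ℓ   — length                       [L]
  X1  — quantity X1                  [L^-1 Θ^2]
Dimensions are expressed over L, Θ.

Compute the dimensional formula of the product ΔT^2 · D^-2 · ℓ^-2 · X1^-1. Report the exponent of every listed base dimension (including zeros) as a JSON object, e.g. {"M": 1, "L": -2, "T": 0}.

Dimensional matrix (L×Θ by ΔT×D×ℓ×X1):
  L: [ 0  1  1 -1]
  Θ: [ 1  0  0  2]
  [L]: (2)·0+(-2)·1+(-2)·1+(-1)·-1 = -3
  [Θ]: (2)·1+(-2)·0+(-2)·0+(-1)·2 = 0
⇒ L^-3

{"L": -3, "Θ": 0}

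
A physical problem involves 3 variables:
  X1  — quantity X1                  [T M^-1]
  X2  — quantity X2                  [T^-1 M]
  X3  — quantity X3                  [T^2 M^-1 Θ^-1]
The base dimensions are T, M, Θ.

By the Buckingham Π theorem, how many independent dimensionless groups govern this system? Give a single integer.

1

Dimensional matrix (T×M×Θ by X1×X2×X3):
  T: [ 1 -1  2]
  M: [-1  1 -1]
  Θ: [ 0  0 -1]
RREF → pivots at {X1,X3} ⇒ r = 2
3 vars − rank 2 = 1 Π group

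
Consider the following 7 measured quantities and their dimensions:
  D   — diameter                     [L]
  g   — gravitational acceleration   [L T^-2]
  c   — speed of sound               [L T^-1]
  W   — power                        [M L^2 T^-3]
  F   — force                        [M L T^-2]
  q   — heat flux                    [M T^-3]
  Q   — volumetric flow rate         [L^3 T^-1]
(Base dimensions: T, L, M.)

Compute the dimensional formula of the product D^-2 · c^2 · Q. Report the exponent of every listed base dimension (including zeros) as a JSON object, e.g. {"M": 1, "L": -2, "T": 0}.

Write exponents as rows T,L,M / cols D,g,c,W,F,q,Q:
  T: [ 0 -2 -1 -3 -2 -3 -1]
  L: [ 1  1  1  2  1  0  3]
  M: [ 0  0  0  1  1  1  0]
  [T]: (-2)·0+(2)·-1+(1)·-1 = -3
  [L]: (-2)·1+(2)·1+(1)·3 = 3
  [M]: (-2)·0+(2)·0+(1)·0 = 0
⇒ T^-3 L^3

{"T": -3, "L": 3, "M": 0}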